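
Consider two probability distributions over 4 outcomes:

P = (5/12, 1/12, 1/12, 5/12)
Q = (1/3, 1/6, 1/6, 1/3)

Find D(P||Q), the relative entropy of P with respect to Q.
D(P||Q) = Σ P(i) log₂(P(i)/Q(i))
  i=0: (5/12) × log₂((5/12)/(1/3)) = (5/12) × log₂(5/4) = 0.1341
  i=1: (1/12) × log₂((1/12)/(1/6)) = (1/12) × log₂(1/2) = -0.0833
  i=2: (1/12) × log₂((1/12)/(1/6)) = (1/12) × log₂(1/2) = -0.0833
  i=3: (5/12) × log₂((5/12)/(1/3)) = (5/12) × log₂(5/4) = 0.1341
D(P||Q) = 0.1341 - 0.0833 - 0.0833 + 0.1341
  = 0.1016 bits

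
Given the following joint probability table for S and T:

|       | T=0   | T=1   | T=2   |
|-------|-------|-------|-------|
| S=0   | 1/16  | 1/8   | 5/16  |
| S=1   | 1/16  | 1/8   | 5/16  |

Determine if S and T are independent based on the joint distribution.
Marginal P(S) (row sums):
  P(S=0) = 1/16 + 1/8 + 5/16 = 1/2
  P(S=1) = 1/16 + 1/8 + 5/16 = 1/2
Marginal P(T) (column sums):
  P(T=0) = 1/16 + 1/16 = 1/8
  P(T=1) = 1/8 + 1/8 = 1/4
  P(T=2) = 5/16 + 5/16 = 5/8

S and T are independent iff P(S=i,T=j) = P(S=i)·P(T=j) for every cell.
  P(S=0)·P(T=0) = 1/2 × 1/8 = 1/16 = P(S=0,T=0) ✓
  P(S=0)·P(T=1) = 1/2 × 1/4 = 1/8 = P(S=0,T=1) ✓
  P(S=0)·P(T=2) = 1/2 × 5/8 = 5/16 = P(S=0,T=2) ✓
  P(S=1)·P(T=0) = 1/2 × 1/8 = 1/16 = P(S=1,T=0) ✓
  P(S=1)·P(T=1) = 1/2 × 1/4 = 1/8 = P(S=1,T=1) ✓
  P(S=1)·P(T=2) = 1/2 × 5/8 = 5/16 = P(S=1,T=2) ✓

Yes, S and T are independent: every cell factors, so I(S;T) = 0 bits.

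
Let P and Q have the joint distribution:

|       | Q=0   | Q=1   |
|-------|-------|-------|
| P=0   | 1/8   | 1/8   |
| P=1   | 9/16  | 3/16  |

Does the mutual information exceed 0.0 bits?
Marginal P(P) (row sums):
  P(P=0) = 1/8 + 1/8 = 1/4
  P(P=1) = 9/16 + 3/16 = 3/4
Marginal P(Q) (column sums):
  P(Q=0) = 1/8 + 9/16 = 11/16
  P(Q=1) = 1/8 + 3/16 = 5/16

H(P) = -[(1/4)·log₂(1/4) + (3/4)·log₂(3/4)]
  = 0.5000 + 0.3113
  = 0.8113 bits
H(Q) = -[(11/16)·log₂(11/16) + (5/16)·log₂(5/16)]
  = 0.3716 + 0.5244
  = 0.8960 bits
H(P,Q) = -[(1/8)·log₂(1/8) + (1/8)·log₂(1/8) + (9/16)·log₂(9/16) + (3/16)·log₂(3/16)]
  = 0.3750 + 0.3750 + 0.4669 + 0.4528
  = 1.6697 bits

I(P;Q) = H(P) + H(Q) - H(P,Q)
  = 0.8113 + 0.8960 - 1.6697
  = 0.0376 bits

Yes. I(P;Q) = 0.0376 bits, which is > 0.0 bits.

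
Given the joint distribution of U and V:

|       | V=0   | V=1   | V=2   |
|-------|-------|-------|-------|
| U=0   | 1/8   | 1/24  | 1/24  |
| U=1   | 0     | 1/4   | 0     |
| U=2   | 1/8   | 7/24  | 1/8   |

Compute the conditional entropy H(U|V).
Marginal P(V) (column sums):
  P(V=0) = 1/8 + 0 + 1/8 = 1/4
  P(V=1) = 1/24 + 1/4 + 7/24 = 7/12
  P(V=2) = 1/24 + 0 + 1/8 = 1/6

H(U|V) = -Σ P(U,V)·log₂ P(U|V), where P(U|V) = P(U,V) / P(V)
  (cells with P(U,V) = 0 contribute 0)
  (U=0,V=0): P(U|V) = (1/8)/(1/4) = 1/2;  -(1/8)·log₂(1/2) = 0.1250
  (U=0,V=1): P(U|V) = (1/24)/(7/12) = 1/14;  -(1/24)·log₂(1/14) = 0.1586
  (U=0,V=2): P(U|V) = (1/24)/(1/6) = 1/4;  -(1/24)·log₂(1/4) = 0.0833
  (U=1,V=1): P(U|V) = (1/4)/(7/12) = 3/7;  -(1/4)·log₂(3/7) = 0.3056
  (U=2,V=0): P(U|V) = (1/8)/(1/4) = 1/2;  -(1/8)·log₂(1/2) = 0.1250
  (U=2,V=1): P(U|V) = (7/24)/(7/12) = 1/2;  -(7/24)·log₂(1/2) = 0.2917
  (U=2,V=2): P(U|V) = (1/8)/(1/6) = 3/4;  -(1/8)·log₂(3/4) = 0.0519
H(U|V) = 0.1250 + 0.1586 + 0.0833 + 0.3056 + 0.1250 + 0.2917 + 0.0519
  = 1.1411 bits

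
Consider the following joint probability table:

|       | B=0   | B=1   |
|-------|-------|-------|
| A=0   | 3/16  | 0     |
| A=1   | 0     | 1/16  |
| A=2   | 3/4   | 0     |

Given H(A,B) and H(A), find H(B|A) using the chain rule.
From the chain rule: H(A,B) = H(A) + H(B|A)
Therefore: H(B|A) = H(A,B) - H(A)

H(A,B) = -[(3/16)·log₂(3/16) + (1/16)·log₂(1/16) + (3/4)·log₂(3/4)]
  = 0.4528 + 0.2500 + 0.3113
  = 1.0141 bits
Marginal P(A) (row sums):
  P(A=0) = 3/16 + 0 = 3/16
  P(A=1) = 0 + 1/16 = 1/16
  P(A=2) = 3/4 + 0 = 3/4
H(A) = -[(3/16)·log₂(3/16) + (1/16)·log₂(1/16) + (3/4)·log₂(3/4)]
  = 0.4528 + 0.2500 + 0.3113
  = 1.0141 bits

H(B|A) = 1.0141 - 1.0141 = 0.0000 bits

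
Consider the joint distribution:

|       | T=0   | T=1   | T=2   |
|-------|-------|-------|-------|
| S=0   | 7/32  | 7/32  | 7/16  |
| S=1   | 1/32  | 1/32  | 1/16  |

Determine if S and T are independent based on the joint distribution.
Marginal P(S) (row sums):
  P(S=0) = 7/32 + 7/32 + 7/16 = 7/8
  P(S=1) = 1/32 + 1/32 + 1/16 = 1/8
Marginal P(T) (column sums):
  P(T=0) = 7/32 + 1/32 = 1/4
  P(T=1) = 7/32 + 1/32 = 1/4
  P(T=2) = 7/16 + 1/16 = 1/2

S and T are independent iff P(S=i,T=j) = P(S=i)·P(T=j) for every cell.
  P(S=0)·P(T=0) = 7/8 × 1/4 = 7/32 = P(S=0,T=0) ✓
  P(S=0)·P(T=1) = 7/8 × 1/4 = 7/32 = P(S=0,T=1) ✓
  P(S=0)·P(T=2) = 7/8 × 1/2 = 7/16 = P(S=0,T=2) ✓
  P(S=1)·P(T=0) = 1/8 × 1/4 = 1/32 = P(S=1,T=0) ✓
  P(S=1)·P(T=1) = 1/8 × 1/4 = 1/32 = P(S=1,T=1) ✓
  P(S=1)·P(T=2) = 1/8 × 1/2 = 1/16 = P(S=1,T=2) ✓

Yes, S and T are independent: every cell factors, so I(S;T) = 0 bits.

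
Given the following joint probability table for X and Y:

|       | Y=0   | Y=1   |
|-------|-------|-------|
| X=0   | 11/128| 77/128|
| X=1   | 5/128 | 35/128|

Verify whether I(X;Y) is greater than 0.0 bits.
Marginal P(X) (row sums):
  P(X=0) = 11/128 + 77/128 = 11/16
  P(X=1) = 5/128 + 35/128 = 5/16
Marginal P(Y) (column sums):
  P(Y=0) = 11/128 + 5/128 = 1/8
  P(Y=1) = 77/128 + 35/128 = 7/8

H(X) = -[(11/16)·log₂(11/16) + (5/16)·log₂(5/16)]
  = 0.3716 + 0.5244
  = 0.8960 bits
H(Y) = -[(1/8)·log₂(1/8) + (7/8)·log₂(7/8)]
  = 0.3750 + 0.1686
  = 0.5436 bits
H(X,Y) = -[(11/128)·log₂(11/128) + (77/128)·log₂(77/128) + (5/128)·log₂(5/128) + (35/128)·log₂(35/128)]
  = 0.3043 + 0.4411 + 0.1827 + 0.5115
  = 1.4396 bits

I(X;Y) = H(X) + H(Y) - H(X,Y)
  = 0.8960 + 0.5436 - 1.4396
  = 0.0000 bits

No. I(X;Y) = 0.0000 bits, which is ≤ 0.0 bits.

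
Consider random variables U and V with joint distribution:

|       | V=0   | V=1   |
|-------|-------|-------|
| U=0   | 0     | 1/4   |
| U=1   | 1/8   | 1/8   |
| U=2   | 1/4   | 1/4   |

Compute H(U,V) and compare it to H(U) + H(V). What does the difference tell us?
Marginal P(U) (row sums):
  P(U=0) = 0 + 1/4 = 1/4
  P(U=1) = 1/8 + 1/8 = 1/4
  P(U=2) = 1/4 + 1/4 = 1/2
Marginal P(V) (column sums):
  P(V=0) = 0 + 1/8 + 1/4 = 3/8
  P(V=1) = 1/4 + 1/8 + 1/4 = 5/8

H(U,V) = -[(1/4)·log₂(1/4) + (1/8)·log₂(1/8) + (1/8)·log₂(1/8) + (1/4)·log₂(1/4) + (1/4)·log₂(1/4)]
  = 0.5000 + 0.3750 + 0.3750 + 0.5000 + 0.5000
  = 2.2500 bits
H(U) = -[(1/4)·log₂(1/4) + (1/4)·log₂(1/4) + (1/2)·log₂(1/2)]
  = 0.5000 + 0.5000 + 0.5000
  = 1.5000 bits
H(V) = -[(3/8)·log₂(3/8) + (5/8)·log₂(5/8)]
  = 0.5306 + 0.4238
  = 0.9544 bits

H(U) + H(V) = 1.5000 + 0.9544 = 2.4544 bits
Difference: H(U) + H(V) - H(U,V) = 2.4544 - 2.2500 = 0.2044 bits = I(U;V)

The difference is the mutual information; it is positive here, so U and V are dependent (knowing one reduces uncertainty about the other by 0.2044 bits).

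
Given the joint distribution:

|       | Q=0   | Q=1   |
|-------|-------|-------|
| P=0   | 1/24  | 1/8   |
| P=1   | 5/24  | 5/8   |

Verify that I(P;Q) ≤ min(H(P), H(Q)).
Marginal P(P) (row sums):
  P(P=0) = 1/24 + 1/8 = 1/6
  P(P=1) = 5/24 + 5/8 = 5/6
Marginal P(Q) (column sums):
  P(Q=0) = 1/24 + 5/24 = 1/4
  P(Q=1) = 1/8 + 5/8 = 3/4

H(P) = -[(1/6)·log₂(1/6) + (5/6)·log₂(5/6)]
  = 0.4308 + 0.2192
  = 0.6500 bits
H(Q) = -[(1/4)·log₂(1/4) + (3/4)·log₂(3/4)]
  = 0.5000 + 0.3113
  = 0.8113 bits
H(P,Q) = -[(1/24)·log₂(1/24) + (1/8)·log₂(1/8) + (5/24)·log₂(5/24) + (5/8)·log₂(5/8)]
  = 0.1910 + 0.3750 + 0.4715 + 0.4238
  = 1.4613 bits

I(P;Q) = H(P) + H(Q) - H(P,Q)
  = 0.6500 + 0.8113 - 1.4613
  = 0.0000 bits

min(H(P), H(Q)) = min(0.6500, 0.8113) = 0.6500 bits
Since 0.0000 ≤ 0.6500, the bound is satisfied ✓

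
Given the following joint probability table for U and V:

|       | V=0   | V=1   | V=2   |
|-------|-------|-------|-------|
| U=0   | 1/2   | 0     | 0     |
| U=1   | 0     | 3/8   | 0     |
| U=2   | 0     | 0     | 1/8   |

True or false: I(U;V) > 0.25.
Marginal P(U) (row sums):
  P(U=0) = 1/2 + 0 + 0 = 1/2
  P(U=1) = 0 + 3/8 + 0 = 3/8
  P(U=2) = 0 + 0 + 1/8 = 1/8
Marginal P(V) (column sums):
  P(V=0) = 1/2 + 0 + 0 = 1/2
  P(V=1) = 0 + 3/8 + 0 = 3/8
  P(V=2) = 0 + 0 + 1/8 = 1/8

H(U) = -[(1/2)·log₂(1/2) + (3/8)·log₂(3/8) + (1/8)·log₂(1/8)]
  = 0.5000 + 0.5306 + 0.3750
  = 1.4056 bits
H(V) = -[(1/2)·log₂(1/2) + (3/8)·log₂(3/8) + (1/8)·log₂(1/8)]
  = 0.5000 + 0.5306 + 0.3750
  = 1.4056 bits
H(U,V) = -[(1/2)·log₂(1/2) + (3/8)·log₂(3/8) + (1/8)·log₂(1/8)]
  = 0.5000 + 0.5306 + 0.3750
  = 1.4056 bits

I(U;V) = H(U) + H(V) - H(U,V)
  = 1.4056 + 1.4056 - 1.4056
  = 1.4056 bits

True. I(U;V) = 1.4056 bits, which is > 0.25 bits.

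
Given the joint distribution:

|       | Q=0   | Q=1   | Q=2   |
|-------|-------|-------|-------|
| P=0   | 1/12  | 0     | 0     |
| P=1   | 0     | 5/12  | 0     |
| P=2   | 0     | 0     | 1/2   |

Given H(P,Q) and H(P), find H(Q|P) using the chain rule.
From the chain rule: H(P,Q) = H(P) + H(Q|P)
Therefore: H(Q|P) = H(P,Q) - H(P)

H(P,Q) = -[(1/12)·log₂(1/12) + (5/12)·log₂(5/12) + (1/2)·log₂(1/2)]
  = 0.2987 + 0.5263 + 0.5000
  = 1.3250 bits
Marginal P(P) (row sums):
  P(P=0) = 1/12 + 0 + 0 = 1/12
  P(P=1) = 0 + 5/12 + 0 = 5/12
  P(P=2) = 0 + 0 + 1/2 = 1/2
H(P) = -[(1/12)·log₂(1/12) + (5/12)·log₂(5/12) + (1/2)·log₂(1/2)]
  = 0.2987 + 0.5263 + 0.5000
  = 1.3250 bits

H(Q|P) = 1.3250 - 1.3250 = 0.0000 bits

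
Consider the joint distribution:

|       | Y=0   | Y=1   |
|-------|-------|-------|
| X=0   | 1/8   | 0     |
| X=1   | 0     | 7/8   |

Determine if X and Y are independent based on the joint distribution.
Marginal P(X) (row sums):
  P(X=0) = 1/8 + 0 = 1/8
  P(X=1) = 0 + 7/8 = 7/8
Marginal P(Y) (column sums):
  P(Y=0) = 1/8 + 0 = 1/8
  P(Y=1) = 0 + 7/8 = 7/8

X and Y are independent iff P(X=i,Y=j) = P(X=i)·P(Y=j) for every cell.
  P(X=0)·P(Y=0) = 1/8 × 1/8 = 1/64, but P(X=0,Y=0) = 1/8 ✗

No, X and Y are not independent. Quantitatively, I(X;Y) > 0:

H(X) = -[(1/8)·log₂(1/8) + (7/8)·log₂(7/8)]
  = 0.3750 + 0.1686
  = 0.5436 bits
H(Y) = -[(1/8)·log₂(1/8) + (7/8)·log₂(7/8)]
  = 0.3750 + 0.1686
  = 0.5436 bits
H(X,Y) = -[(1/8)·log₂(1/8) + (7/8)·log₂(7/8)]
  = 0.3750 + 0.1686
  = 0.5436 bits
I(X;Y) = H(X) + H(Y) - H(X,Y) = 0.5436 + 0.5436 - 0.5436 = 0.5436 bits > 0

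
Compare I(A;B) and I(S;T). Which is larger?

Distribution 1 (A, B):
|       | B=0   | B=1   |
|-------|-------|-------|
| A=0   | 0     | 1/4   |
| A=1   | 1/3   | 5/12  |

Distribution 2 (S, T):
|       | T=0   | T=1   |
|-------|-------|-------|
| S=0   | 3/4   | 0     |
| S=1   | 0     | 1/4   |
Distribution 1 (A, B):
Marginal P(A) (row sums):
  P(A=0) = 0 + 1/4 = 1/4
  P(A=1) = 1/3 + 5/12 = 3/4
Marginal P(B) (column sums):
  P(B=0) = 0 + 1/3 = 1/3
  P(B=1) = 1/4 + 5/12 = 2/3

H(A) = -[(1/4)·log₂(1/4) + (3/4)·log₂(3/4)]
  = 0.5000 + 0.3113
  = 0.8113 bits
H(B) = -[(1/3)·log₂(1/3) + (2/3)·log₂(2/3)]
  = 0.5283 + 0.3900
  = 0.9183 bits
H(A,B) = -[(1/4)·log₂(1/4) + (1/3)·log₂(1/3) + (5/12)·log₂(5/12)]
  = 0.5000 + 0.5283 + 0.5263
  = 1.5546 bits

I(A;B) = H(A) + H(B) - H(A,B)
  = 0.8113 + 0.9183 - 1.5546
  = 0.1750 bits

Distribution 2 (S, T):
Marginal P(S) (row sums):
  P(S=0) = 3/4 + 0 = 3/4
  P(S=1) = 0 + 1/4 = 1/4
Marginal P(T) (column sums):
  P(T=0) = 3/4 + 0 = 3/4
  P(T=1) = 0 + 1/4 = 1/4

H(S) = -[(3/4)·log₂(3/4) + (1/4)·log₂(1/4)]
  = 0.3113 + 0.5000
  = 0.8113 bits
H(T) = -[(3/4)·log₂(3/4) + (1/4)·log₂(1/4)]
  = 0.3113 + 0.5000
  = 0.8113 bits
H(S,T) = -[(3/4)·log₂(3/4) + (1/4)·log₂(1/4)]
  = 0.3113 + 0.5000
  = 0.8113 bits

I(S;T) = H(S) + H(T) - H(S,T)
  = 0.8113 + 0.8113 - 0.8113
  = 0.8113 bits

I(S;T) = 0.8113 bits > I(A;B) = 0.1750 bits, so (S, T) has the higher mutual information (stronger dependence).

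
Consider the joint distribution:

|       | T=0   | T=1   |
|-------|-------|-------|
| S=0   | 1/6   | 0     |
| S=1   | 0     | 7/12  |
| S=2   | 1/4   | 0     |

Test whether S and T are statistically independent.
Marginal P(S) (row sums):
  P(S=0) = 1/6 + 0 = 1/6
  P(S=1) = 0 + 7/12 = 7/12
  P(S=2) = 1/4 + 0 = 1/4
Marginal P(T) (column sums):
  P(T=0) = 1/6 + 0 + 1/4 = 5/12
  P(T=1) = 0 + 7/12 + 0 = 7/12

S and T are independent iff P(S=i,T=j) = P(S=i)·P(T=j) for every cell.
  P(S=0)·P(T=0) = 1/6 × 5/12 = 5/72, but P(S=0,T=0) = 1/6 ✗

No, S and T are not independent. Quantitatively, I(S;T) > 0:

H(S) = -[(1/6)·log₂(1/6) + (7/12)·log₂(7/12) + (1/4)·log₂(1/4)]
  = 0.4308 + 0.4536 + 0.5000
  = 1.3844 bits
H(T) = -[(5/12)·log₂(5/12) + (7/12)·log₂(7/12)]
  = 0.5263 + 0.4536
  = 0.9799 bits
H(S,T) = -[(1/6)·log₂(1/6) + (7/12)·log₂(7/12) + (1/4)·log₂(1/4)]
  = 0.4308 + 0.4536 + 0.5000
  = 1.3844 bits
I(S;T) = H(S) + H(T) - H(S,T) = 1.3844 + 0.9799 - 1.3844 = 0.9799 bits > 0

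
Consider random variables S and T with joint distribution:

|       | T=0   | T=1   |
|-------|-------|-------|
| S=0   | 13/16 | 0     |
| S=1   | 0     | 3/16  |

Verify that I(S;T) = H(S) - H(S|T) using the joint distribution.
Left side, from I(S;T) = H(S) + H(T) - H(S,T):
Marginal P(S) (row sums):
  P(S=0) = 13/16 + 0 = 13/16
  P(S=1) = 0 + 3/16 = 3/16
Marginal P(T) (column sums):
  P(T=0) = 13/16 + 0 = 13/16
  P(T=1) = 0 + 3/16 = 3/16

H(S) = -[(13/16)·log₂(13/16) + (3/16)·log₂(3/16)]
  = 0.2434 + 0.4528
  = 0.6962 bits
H(T) = -[(13/16)·log₂(13/16) + (3/16)·log₂(3/16)]
  = 0.2434 + 0.4528
  = 0.6962 bits
H(S,T) = -[(13/16)·log₂(13/16) + (3/16)·log₂(3/16)]
  = 0.2434 + 0.4528
  = 0.6962 bits

I(S;T) = H(S) + H(T) - H(S,T)
  = 0.6962 + 0.6962 - 0.6962
  = 0.6962 bits

Right side, with H(S|T) computed directly from the conditional probabilities:
H(S|T) = -Σ P(S,T)·log₂ P(S|T), where P(S|T) = P(S,T) / P(T)
  (cells with P(S,T) = 0 contribute 0)
  (S=0,T=0): P(S|T) = (13/16)/(13/16) = 1;  -(13/16)·log₂(1) = 0.0000
  (S=1,T=1): P(S|T) = (3/16)/(3/16) = 1;  -(3/16)·log₂(1) = 0.0000
H(S|T) = 0.0000 + 0.0000
  = 0.0000 bits
H(S) - H(S|T) = 0.6962 - 0.0000 = 0.6962 bits

Both sides equal 0.6962 bits, so I(S;T) = H(S) - H(S|T) ✓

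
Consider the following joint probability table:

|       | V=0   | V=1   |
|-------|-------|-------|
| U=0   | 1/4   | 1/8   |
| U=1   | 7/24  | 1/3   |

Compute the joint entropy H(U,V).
H(U,V) = -Σ P(U,V) log₂ P(U,V), summed over the non-zero cells:
H(U,V) = -[(1/4)·log₂(1/4) + (1/8)·log₂(1/8) + (7/24)·log₂(7/24) + (1/3)·log₂(1/3)]
  = 0.5000 + 0.3750 + 0.5185 + 0.5283
  = 1.9218 bits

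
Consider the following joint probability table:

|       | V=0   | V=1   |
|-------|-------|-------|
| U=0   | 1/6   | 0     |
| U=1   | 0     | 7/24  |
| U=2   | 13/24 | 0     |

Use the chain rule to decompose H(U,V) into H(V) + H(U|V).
By the chain rule: H(U,V) = H(V) + H(U|V)

Marginal P(V) (column sums):
  P(V=0) = 1/6 + 0 + 13/24 = 17/24
  P(V=1) = 0 + 7/24 + 0 = 7/24
H(V) = -[(17/24)·log₂(17/24) + (7/24)·log₂(7/24)]
  = 0.3524 + 0.5185
  = 0.8709 bits
H(U|V) = -Σ P(U,V)·log₂ P(U|V), where P(U|V) = P(U,V) / P(V)
  (cells with P(U,V) = 0 contribute 0)
  (U=0,V=0): P(U|V) = (1/6)/(17/24) = 4/17;  -(1/6)·log₂(4/17) = 0.3479
  (U=1,V=1): P(U|V) = (7/24)/(7/24) = 1;  -(7/24)·log₂(1) = 0.0000
  (U=2,V=0): P(U|V) = (13/24)/(17/24) = 13/17;  -(13/24)·log₂(13/17) = 0.2096
H(U|V) = 0.3479 + 0.0000 + 0.2096
  = 0.5575 bits

H(U,V) = H(V) + H(U|V) = 0.8709 + 0.5575 = 1.4284 bits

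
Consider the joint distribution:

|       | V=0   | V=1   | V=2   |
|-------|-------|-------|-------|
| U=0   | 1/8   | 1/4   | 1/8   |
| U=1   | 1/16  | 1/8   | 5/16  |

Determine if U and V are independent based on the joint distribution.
Marginal P(U) (row sums):
  P(U=0) = 1/8 + 1/4 + 1/8 = 1/2
  P(U=1) = 1/16 + 1/8 + 5/16 = 1/2
Marginal P(V) (column sums):
  P(V=0) = 1/8 + 1/16 = 3/16
  P(V=1) = 1/4 + 1/8 = 3/8
  P(V=2) = 1/8 + 5/16 = 7/16

U and V are independent iff P(U=i,V=j) = P(U=i)·P(V=j) for every cell.
  P(U=0)·P(V=0) = 1/2 × 3/16 = 3/32, but P(U=0,V=0) = 1/8 ✗

No, U and V are not independent. Quantitatively, I(U;V) > 0:

H(U) = -[(1/2)·log₂(1/2) + (1/2)·log₂(1/2)]
  = 0.5000 + 0.5000
  = 1.0000 bits
H(V) = -[(3/16)·log₂(3/16) + (3/8)·log₂(3/8) + (7/16)·log₂(7/16)]
  = 0.4528 + 0.5306 + 0.5218
  = 1.5052 bits
H(U,V) = -[(1/8)·log₂(1/8) + (1/4)·log₂(1/4) + (1/8)·log₂(1/8) + (1/16)·log₂(1/16) + (1/8)·log₂(1/8) + (5/16)·log₂(5/16)]
  = 0.3750 + 0.5000 + 0.3750 + 0.2500 + 0.3750 + 0.5244
  = 2.3994 bits
I(U;V) = H(U) + H(V) - H(U,V) = 1.0000 + 1.5052 - 2.3994 = 0.1058 bits > 0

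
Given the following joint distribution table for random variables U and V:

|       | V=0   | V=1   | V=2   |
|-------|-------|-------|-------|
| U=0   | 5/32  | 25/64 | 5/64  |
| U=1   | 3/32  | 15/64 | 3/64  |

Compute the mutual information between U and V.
Marginal P(U) (row sums):
  P(U=0) = 5/32 + 25/64 + 5/64 = 5/8
  P(U=1) = 3/32 + 15/64 + 3/64 = 3/8
Marginal P(V) (column sums):
  P(V=0) = 5/32 + 3/32 = 1/4
  P(V=1) = 25/64 + 15/64 = 5/8
  P(V=2) = 5/64 + 3/64 = 1/8

H(U) = -[(5/8)·log₂(5/8) + (3/8)·log₂(3/8)]
  = 0.4238 + 0.5306
  = 0.9544 bits
H(V) = -[(1/4)·log₂(1/4) + (5/8)·log₂(5/8) + (1/8)·log₂(1/8)]
  = 0.5000 + 0.4238 + 0.3750
  = 1.2988 bits
H(U,V) = -[(5/32)·log₂(5/32) + (25/64)·log₂(25/64) + (5/64)·log₂(5/64) + (3/32)·log₂(3/32) + (15/64)·log₂(15/64) + (3/64)·log₂(3/64)]
  = 0.4184 + 0.5297 + 0.2873 + 0.3202 + 0.4906 + 0.2070
  = 2.2532 bits

I(U;V) = H(U) + H(V) - H(U,V)
  = 0.9544 + 1.2988 - 2.2532
  = 0.0000 bits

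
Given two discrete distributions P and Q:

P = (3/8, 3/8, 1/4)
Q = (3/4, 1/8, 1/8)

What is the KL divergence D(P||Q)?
D(P||Q) = Σ P(i) log₂(P(i)/Q(i))
  i=0: (3/8) × log₂((3/8)/(3/4)) = (3/8) × log₂(1/2) = -0.3750
  i=1: (3/8) × log₂((3/8)/(1/8)) = (3/8) × log₂(3) = 0.5944
  i=2: (1/4) × log₂((1/4)/(1/8)) = (1/4) × log₂(2) = 0.2500
D(P||Q) = -0.3750 + 0.5944 + 0.2500
  = 0.4694 bits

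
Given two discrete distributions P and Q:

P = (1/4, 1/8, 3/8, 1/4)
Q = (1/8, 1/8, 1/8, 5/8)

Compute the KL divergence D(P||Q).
D(P||Q) = Σ P(i) log₂(P(i)/Q(i))
  i=0: (1/4) × log₂((1/4)/(1/8)) = (1/4) × log₂(2) = 0.2500
  i=1: (1/8) × log₂((1/8)/(1/8)) = (1/8) × log₂(1) = 0.0000
  i=2: (3/8) × log₂((3/8)/(1/8)) = (3/8) × log₂(3) = 0.5944
  i=3: (1/4) × log₂((1/4)/(5/8)) = (1/4) × log₂(2/5) = -0.3305
D(P||Q) = 0.2500 + 0.0000 + 0.5944 - 0.3305
  = 0.5139 bits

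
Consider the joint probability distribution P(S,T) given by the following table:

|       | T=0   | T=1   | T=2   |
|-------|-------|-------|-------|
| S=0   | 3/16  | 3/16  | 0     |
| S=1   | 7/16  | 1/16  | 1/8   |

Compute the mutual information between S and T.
Marginal P(S) (row sums):
  P(S=0) = 3/16 + 3/16 + 0 = 3/8
  P(S=1) = 7/16 + 1/16 + 1/8 = 5/8
Marginal P(T) (column sums):
  P(T=0) = 3/16 + 7/16 = 5/8
  P(T=1) = 3/16 + 1/16 = 1/4
  P(T=2) = 0 + 1/8 = 1/8

H(S) = -[(3/8)·log₂(3/8) + (5/8)·log₂(5/8)]
  = 0.5306 + 0.4238
  = 0.9544 bits
H(T) = -[(5/8)·log₂(5/8) + (1/4)·log₂(1/4) + (1/8)·log₂(1/8)]
  = 0.4238 + 0.5000 + 0.3750
  = 1.2988 bits
H(S,T) = -[(3/16)·log₂(3/16) + (3/16)·log₂(3/16) + (7/16)·log₂(7/16) + (1/16)·log₂(1/16) + (1/8)·log₂(1/8)]
  = 0.4528 + 0.4528 + 0.5218 + 0.2500 + 0.3750
  = 2.0524 bits

I(S;T) = H(S) + H(T) - H(S,T)
  = 0.9544 + 1.2988 - 2.0524
  = 0.2008 bits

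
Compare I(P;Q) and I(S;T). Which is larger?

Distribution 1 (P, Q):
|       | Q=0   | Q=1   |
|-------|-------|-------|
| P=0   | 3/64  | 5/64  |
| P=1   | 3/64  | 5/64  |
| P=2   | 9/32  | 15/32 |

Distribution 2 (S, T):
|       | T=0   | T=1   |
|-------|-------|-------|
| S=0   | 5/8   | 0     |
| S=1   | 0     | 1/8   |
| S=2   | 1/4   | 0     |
Distribution 1 (P, Q):
Marginal P(P) (row sums):
  P(P=0) = 3/64 + 5/64 = 1/8
  P(P=1) = 3/64 + 5/64 = 1/8
  P(P=2) = 9/32 + 15/32 = 3/4
Marginal P(Q) (column sums):
  P(Q=0) = 3/64 + 3/64 + 9/32 = 3/8
  P(Q=1) = 5/64 + 5/64 + 15/32 = 5/8

H(P) = -[(1/8)·log₂(1/8) + (1/8)·log₂(1/8) + (3/4)·log₂(3/4)]
  = 0.3750 + 0.3750 + 0.3113
  = 1.0613 bits
H(Q) = -[(3/8)·log₂(3/8) + (5/8)·log₂(5/8)]
  = 0.5306 + 0.4238
  = 0.9544 bits
H(P,Q) = -[(3/64)·log₂(3/64) + (5/64)·log₂(5/64) + (3/64)·log₂(3/64) + (5/64)·log₂(5/64) + (9/32)·log₂(9/32) + (15/32)·log₂(15/32)]
  = 0.2070 + 0.2873 + 0.2070 + 0.2873 + 0.5147 + 0.5124
  = 2.0157 bits

I(P;Q) = H(P) + H(Q) - H(P,Q)
  = 1.0613 + 0.9544 - 2.0157
  = 0.0000 bits

Distribution 2 (S, T):
Marginal P(S) (row sums):
  P(S=0) = 5/8 + 0 = 5/8
  P(S=1) = 0 + 1/8 = 1/8
  P(S=2) = 1/4 + 0 = 1/4
Marginal P(T) (column sums):
  P(T=0) = 5/8 + 0 + 1/4 = 7/8
  P(T=1) = 0 + 1/8 + 0 = 1/8

H(S) = -[(5/8)·log₂(5/8) + (1/8)·log₂(1/8) + (1/4)·log₂(1/4)]
  = 0.4238 + 0.3750 + 0.5000
  = 1.2988 bits
H(T) = -[(7/8)·log₂(7/8) + (1/8)·log₂(1/8)]
  = 0.1686 + 0.3750
  = 0.5436 bits
H(S,T) = -[(5/8)·log₂(5/8) + (1/8)·log₂(1/8) + (1/4)·log₂(1/4)]
  = 0.4238 + 0.3750 + 0.5000
  = 1.2988 bits

I(S;T) = H(S) + H(T) - H(S,T)
  = 1.2988 + 0.5436 - 1.2988
  = 0.5436 bits

I(S;T) = 0.5436 bits > I(P;Q) = 0.0000 bits, so (S, T) has the higher mutual information (stronger dependence).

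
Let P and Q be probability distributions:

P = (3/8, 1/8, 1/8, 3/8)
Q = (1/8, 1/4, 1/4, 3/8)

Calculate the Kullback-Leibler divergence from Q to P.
D(P||Q) = Σ P(i) log₂(P(i)/Q(i))
  i=0: (3/8) × log₂((3/8)/(1/8)) = (3/8) × log₂(3) = 0.5944
  i=1: (1/8) × log₂((1/8)/(1/4)) = (1/8) × log₂(1/2) = -0.1250
  i=2: (1/8) × log₂((1/8)/(1/4)) = (1/8) × log₂(1/2) = -0.1250
  i=3: (3/8) × log₂((3/8)/(3/8)) = (3/8) × log₂(1) = 0.0000
D(P||Q) = 0.5944 - 0.1250 - 0.1250 + 0.0000
  = 0.3444 bits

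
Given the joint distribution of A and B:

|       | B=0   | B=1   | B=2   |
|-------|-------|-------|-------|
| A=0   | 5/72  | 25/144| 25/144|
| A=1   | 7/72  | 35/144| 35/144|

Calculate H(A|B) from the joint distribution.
Marginal P(B) (column sums):
  P(B=0) = 5/72 + 7/72 = 1/6
  P(B=1) = 25/144 + 35/144 = 5/12
  P(B=2) = 25/144 + 35/144 = 5/12

H(A|B) = -Σ P(A,B)·log₂ P(A|B), where P(A|B) = P(A,B) / P(B)
  (A=0,B=0): P(A|B) = (5/72)/(1/6) = 5/12;  -(5/72)·log₂(5/12) = 0.0877
  (A=0,B=1): P(A|B) = (25/144)/(5/12) = 5/12;  -(25/144)·log₂(5/12) = 0.2193
  (A=0,B=2): P(A|B) = (25/144)/(5/12) = 5/12;  -(25/144)·log₂(5/12) = 0.2193
  (A=1,B=0): P(A|B) = (7/72)/(1/6) = 7/12;  -(7/72)·log₂(7/12) = 0.0756
  (A=1,B=1): P(A|B) = (35/144)/(5/12) = 7/12;  -(35/144)·log₂(7/12) = 0.1890
  (A=1,B=2): P(A|B) = (35/144)/(5/12) = 7/12;  -(35/144)·log₂(7/12) = 0.1890
H(A|B) = 0.0877 + 0.2193 + 0.2193 + 0.0756 + 0.1890 + 0.1890
  = 0.9799 bits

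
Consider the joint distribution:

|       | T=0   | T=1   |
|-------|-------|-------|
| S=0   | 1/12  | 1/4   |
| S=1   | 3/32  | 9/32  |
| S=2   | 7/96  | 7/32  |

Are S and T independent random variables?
Marginal P(S) (row sums):
  P(S=0) = 1/12 + 1/4 = 1/3
  P(S=1) = 3/32 + 9/32 = 3/8
  P(S=2) = 7/96 + 7/32 = 7/24
Marginal P(T) (column sums):
  P(T=0) = 1/12 + 3/32 + 7/96 = 1/4
  P(T=1) = 1/4 + 9/32 + 7/32 = 3/4

S and T are independent iff P(S=i,T=j) = P(S=i)·P(T=j) for every cell.
  P(S=0)·P(T=0) = 1/3 × 1/4 = 1/12 = P(S=0,T=0) ✓
  P(S=0)·P(T=1) = 1/3 × 3/4 = 1/4 = P(S=0,T=1) ✓
  P(S=1)·P(T=0) = 3/8 × 1/4 = 3/32 = P(S=1,T=0) ✓
  P(S=1)·P(T=1) = 3/8 × 3/4 = 9/32 = P(S=1,T=1) ✓
  P(S=2)·P(T=0) = 7/24 × 1/4 = 7/96 = P(S=2,T=0) ✓
  P(S=2)·P(T=1) = 7/24 × 3/4 = 7/32 = P(S=2,T=1) ✓

Yes, S and T are independent: every cell factors, so I(S;T) = 0 bits.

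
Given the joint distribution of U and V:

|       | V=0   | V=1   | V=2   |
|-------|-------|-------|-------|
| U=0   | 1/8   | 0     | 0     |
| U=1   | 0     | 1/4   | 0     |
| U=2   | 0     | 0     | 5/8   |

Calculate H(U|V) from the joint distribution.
Marginal P(V) (column sums):
  P(V=0) = 1/8 + 0 + 0 = 1/8
  P(V=1) = 0 + 1/4 + 0 = 1/4
  P(V=2) = 0 + 0 + 5/8 = 5/8

H(U|V) = -Σ P(U,V)·log₂ P(U|V), where P(U|V) = P(U,V) / P(V)
  (cells with P(U,V) = 0 contribute 0)
  (U=0,V=0): P(U|V) = (1/8)/(1/8) = 1;  -(1/8)·log₂(1) = 0.0000
  (U=1,V=1): P(U|V) = (1/4)/(1/4) = 1;  -(1/4)·log₂(1) = 0.0000
  (U=2,V=2): P(U|V) = (5/8)/(5/8) = 1;  -(5/8)·log₂(1) = 0.0000
H(U|V) = 0.0000 + 0.0000 + 0.0000
  = 0.0000 bits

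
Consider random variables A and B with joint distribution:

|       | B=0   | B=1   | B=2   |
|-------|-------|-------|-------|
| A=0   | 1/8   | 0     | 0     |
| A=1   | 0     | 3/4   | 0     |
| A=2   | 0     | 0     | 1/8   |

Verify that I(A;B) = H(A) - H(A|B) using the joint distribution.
Left side, from I(A;B) = H(A) + H(B) - H(A,B):
Marginal P(A) (row sums):
  P(A=0) = 1/8 + 0 + 0 = 1/8
  P(A=1) = 0 + 3/4 + 0 = 3/4
  P(A=2) = 0 + 0 + 1/8 = 1/8
Marginal P(B) (column sums):
  P(B=0) = 1/8 + 0 + 0 = 1/8
  P(B=1) = 0 + 3/4 + 0 = 3/4
  P(B=2) = 0 + 0 + 1/8 = 1/8

H(A) = -[(1/8)·log₂(1/8) + (3/4)·log₂(3/4) + (1/8)·log₂(1/8)]
  = 0.3750 + 0.3113 + 0.3750
  = 1.0613 bits
H(B) = -[(1/8)·log₂(1/8) + (3/4)·log₂(3/4) + (1/8)·log₂(1/8)]
  = 0.3750 + 0.3113 + 0.3750
  = 1.0613 bits
H(A,B) = -[(1/8)·log₂(1/8) + (3/4)·log₂(3/4) + (1/8)·log₂(1/8)]
  = 0.3750 + 0.3113 + 0.3750
  = 1.0613 bits

I(A;B) = H(A) + H(B) - H(A,B)
  = 1.0613 + 1.0613 - 1.0613
  = 1.0613 bits

Right side, with H(A|B) computed directly from the conditional probabilities:
H(A|B) = -Σ P(A,B)·log₂ P(A|B), where P(A|B) = P(A,B) / P(B)
  (cells with P(A,B) = 0 contribute 0)
  (A=0,B=0): P(A|B) = (1/8)/(1/8) = 1;  -(1/8)·log₂(1) = 0.0000
  (A=1,B=1): P(A|B) = (3/4)/(3/4) = 1;  -(3/4)·log₂(1) = 0.0000
  (A=2,B=2): P(A|B) = (1/8)/(1/8) = 1;  -(1/8)·log₂(1) = 0.0000
H(A|B) = 0.0000 + 0.0000 + 0.0000
  = 0.0000 bits
H(A) - H(A|B) = 1.0613 - 0.0000 = 1.0613 bits

Both sides equal 1.0613 bits, so I(A;B) = H(A) - H(A|B) ✓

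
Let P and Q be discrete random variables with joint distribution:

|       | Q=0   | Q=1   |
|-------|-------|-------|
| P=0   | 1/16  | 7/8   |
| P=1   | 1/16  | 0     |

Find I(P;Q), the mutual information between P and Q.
Marginal P(P) (row sums):
  P(P=0) = 1/16 + 7/8 = 15/16
  P(P=1) = 1/16 + 0 = 1/16
Marginal P(Q) (column sums):
  P(Q=0) = 1/16 + 1/16 = 1/8
  P(Q=1) = 7/8 + 0 = 7/8

H(P) = -[(15/16)·log₂(15/16) + (1/16)·log₂(1/16)]
  = 0.0873 + 0.2500
  = 0.3373 bits
H(Q) = -[(1/8)·log₂(1/8) + (7/8)·log₂(7/8)]
  = 0.3750 + 0.1686
  = 0.5436 bits
H(P,Q) = -[(1/16)·log₂(1/16) + (7/8)·log₂(7/8) + (1/16)·log₂(1/16)]
  = 0.2500 + 0.1686 + 0.2500
  = 0.6686 bits

I(P;Q) = H(P) + H(Q) - H(P,Q)
  = 0.3373 + 0.5436 - 0.6686
  = 0.2123 bits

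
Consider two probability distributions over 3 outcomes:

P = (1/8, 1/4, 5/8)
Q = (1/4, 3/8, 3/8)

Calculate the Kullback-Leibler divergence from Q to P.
D(P||Q) = Σ P(i) log₂(P(i)/Q(i))
  i=0: (1/8) × log₂((1/8)/(1/4)) = (1/8) × log₂(1/2) = -0.1250
  i=1: (1/4) × log₂((1/4)/(3/8)) = (1/4) × log₂(2/3) = -0.1462
  i=2: (5/8) × log₂((5/8)/(3/8)) = (5/8) × log₂(5/3) = 0.4606
D(P||Q) = -0.1250 - 0.1462 + 0.4606
  = 0.1894 bits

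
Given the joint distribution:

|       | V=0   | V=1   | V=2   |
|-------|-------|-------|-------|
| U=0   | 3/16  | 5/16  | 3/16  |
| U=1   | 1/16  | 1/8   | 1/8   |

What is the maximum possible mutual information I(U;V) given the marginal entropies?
The upper bound on mutual information is I(U;V) ≤ min(H(U), H(V)).

Marginal P(U) (row sums):
  P(U=0) = 3/16 + 5/16 + 3/16 = 11/16
  P(U=1) = 1/16 + 1/8 + 1/8 = 5/16
Marginal P(V) (column sums):
  P(V=0) = 3/16 + 1/16 = 1/4
  P(V=1) = 5/16 + 1/8 = 7/16
  P(V=2) = 3/16 + 1/8 = 5/16

H(U) = -[(11/16)·log₂(11/16) + (5/16)·log₂(5/16)]
  = 0.3716 + 0.5244
  = 0.8960 bits
H(V) = -[(1/4)·log₂(1/4) + (7/16)·log₂(7/16) + (5/16)·log₂(5/16)]
  = 0.5000 + 0.5218 + 0.5244
  = 1.5462 bits

Maximum possible I(U;V) = min(0.8960, 1.5462) = 0.8960 bits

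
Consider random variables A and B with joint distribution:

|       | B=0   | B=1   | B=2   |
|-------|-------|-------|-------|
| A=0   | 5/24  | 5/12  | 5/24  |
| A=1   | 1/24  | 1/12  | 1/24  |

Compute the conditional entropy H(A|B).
Marginal P(B) (column sums):
  P(B=0) = 5/24 + 1/24 = 1/4
  P(B=1) = 5/12 + 1/12 = 1/2
  P(B=2) = 5/24 + 1/24 = 1/4

H(A|B) = -Σ P(A,B)·log₂ P(A|B), where P(A|B) = P(A,B) / P(B)
  (A=0,B=0): P(A|B) = (5/24)/(1/4) = 5/6;  -(5/24)·log₂(5/6) = 0.0548
  (A=0,B=1): P(A|B) = (5/12)/(1/2) = 5/6;  -(5/12)·log₂(5/6) = 0.1096
  (A=0,B=2): P(A|B) = (5/24)/(1/4) = 5/6;  -(5/24)·log₂(5/6) = 0.0548
  (A=1,B=0): P(A|B) = (1/24)/(1/4) = 1/6;  -(1/24)·log₂(1/6) = 0.1077
  (A=1,B=1): P(A|B) = (1/12)/(1/2) = 1/6;  -(1/12)·log₂(1/6) = 0.2154
  (A=1,B=2): P(A|B) = (1/24)/(1/4) = 1/6;  -(1/24)·log₂(1/6) = 0.1077
H(A|B) = 0.0548 + 0.1096 + 0.0548 + 0.1077 + 0.2154 + 0.1077
  = 0.6500 bits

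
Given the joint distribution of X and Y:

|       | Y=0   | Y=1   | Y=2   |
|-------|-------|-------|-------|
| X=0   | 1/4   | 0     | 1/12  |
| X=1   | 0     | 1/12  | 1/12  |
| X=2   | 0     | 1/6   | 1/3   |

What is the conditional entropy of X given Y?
Marginal P(Y) (column sums):
  P(Y=0) = 1/4 + 0 + 0 = 1/4
  P(Y=1) = 0 + 1/12 + 1/6 = 1/4
  P(Y=2) = 1/12 + 1/12 + 1/3 = 1/2

H(X|Y) = -Σ P(X,Y)·log₂ P(X|Y), where P(X|Y) = P(X,Y) / P(Y)
  (cells with P(X,Y) = 0 contribute 0)
  (X=0,Y=0): P(X|Y) = (1/4)/(1/4) = 1;  -(1/4)·log₂(1) = 0.0000
  (X=0,Y=2): P(X|Y) = (1/12)/(1/2) = 1/6;  -(1/12)·log₂(1/6) = 0.2154
  (X=1,Y=1): P(X|Y) = (1/12)/(1/4) = 1/3;  -(1/12)·log₂(1/3) = 0.1321
  (X=1,Y=2): P(X|Y) = (1/12)/(1/2) = 1/6;  -(1/12)·log₂(1/6) = 0.2154
  (X=2,Y=1): P(X|Y) = (1/6)/(1/4) = 2/3;  -(1/6)·log₂(2/3) = 0.0975
  (X=2,Y=2): P(X|Y) = (1/3)/(1/2) = 2/3;  -(1/3)·log₂(2/3) = 0.1950
H(X|Y) = 0.0000 + 0.2154 + 0.1321 + 0.2154 + 0.0975 + 0.1950
  = 0.8554 bits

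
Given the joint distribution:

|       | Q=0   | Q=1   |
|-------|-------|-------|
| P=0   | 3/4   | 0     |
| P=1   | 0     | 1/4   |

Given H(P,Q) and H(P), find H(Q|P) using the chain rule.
From the chain rule: H(P,Q) = H(P) + H(Q|P)
Therefore: H(Q|P) = H(P,Q) - H(P)

H(P,Q) = -[(3/4)·log₂(3/4) + (1/4)·log₂(1/4)]
  = 0.3113 + 0.5000
  = 0.8113 bits
Marginal P(P) (row sums):
  P(P=0) = 3/4 + 0 = 3/4
  P(P=1) = 0 + 1/4 = 1/4
H(P) = -[(3/4)·log₂(3/4) + (1/4)·log₂(1/4)]
  = 0.3113 + 0.5000
  = 0.8113 bits

H(Q|P) = 0.8113 - 0.8113 = 0.0000 bits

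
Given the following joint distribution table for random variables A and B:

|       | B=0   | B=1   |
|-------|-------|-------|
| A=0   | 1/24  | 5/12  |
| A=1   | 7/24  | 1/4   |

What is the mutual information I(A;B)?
Marginal P(A) (row sums):
  P(A=0) = 1/24 + 5/12 = 11/24
  P(A=1) = 7/24 + 1/4 = 13/24
Marginal P(B) (column sums):
  P(B=0) = 1/24 + 7/24 = 1/3
  P(B=1) = 5/12 + 1/4 = 2/3

H(A) = -[(11/24)·log₂(11/24) + (13/24)·log₂(13/24)]
  = 0.5159 + 0.4791
  = 0.9950 bits
H(B) = -[(1/3)·log₂(1/3) + (2/3)·log₂(2/3)]
  = 0.5283 + 0.3900
  = 0.9183 bits
H(A,B) = -[(1/24)·log₂(1/24) + (5/12)·log₂(5/12) + (7/24)·log₂(7/24) + (1/4)·log₂(1/4)]
  = 0.1910 + 0.5263 + 0.5185 + 0.5000
  = 1.7358 bits

I(A;B) = H(A) + H(B) - H(A,B)
  = 0.9950 + 0.9183 - 1.7358
  = 0.1775 bits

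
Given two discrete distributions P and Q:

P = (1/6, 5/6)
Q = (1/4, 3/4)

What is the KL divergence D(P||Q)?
D(P||Q) = Σ P(i) log₂(P(i)/Q(i))
  i=0: (1/6) × log₂((1/6)/(1/4)) = (1/6) × log₂(2/3) = -0.0975
  i=1: (5/6) × log₂((5/6)/(3/4)) = (5/6) × log₂(10/9) = 0.1267
D(P||Q) = -0.0975 + 0.1267
  = 0.0292 bits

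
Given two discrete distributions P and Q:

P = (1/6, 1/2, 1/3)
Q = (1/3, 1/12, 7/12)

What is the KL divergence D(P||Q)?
D(P||Q) = Σ P(i) log₂(P(i)/Q(i))
  i=0: (1/6) × log₂((1/6)/(1/3)) = (1/6) × log₂(1/2) = -0.1667
  i=1: (1/2) × log₂((1/2)/(1/12)) = (1/2) × log₂(6) = 1.2925
  i=2: (1/3) × log₂((1/3)/(7/12)) = (1/3) × log₂(4/7) = -0.2691
D(P||Q) = -0.1667 + 1.2925 - 0.2691
  = 0.8567 bits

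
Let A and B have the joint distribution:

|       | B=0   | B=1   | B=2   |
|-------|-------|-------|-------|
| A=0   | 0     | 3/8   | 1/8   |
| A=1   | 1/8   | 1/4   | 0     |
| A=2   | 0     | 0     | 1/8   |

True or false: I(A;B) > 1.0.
Marginal P(A) (row sums):
  P(A=0) = 0 + 3/8 + 1/8 = 1/2
  P(A=1) = 1/8 + 1/4 + 0 = 3/8
  P(A=2) = 0 + 0 + 1/8 = 1/8
Marginal P(B) (column sums):
  P(B=0) = 0 + 1/8 + 0 = 1/8
  P(B=1) = 3/8 + 1/4 + 0 = 5/8
  P(B=2) = 1/8 + 0 + 1/8 = 1/4

H(A) = -[(1/2)·log₂(1/2) + (3/8)·log₂(3/8) + (1/8)·log₂(1/8)]
  = 0.5000 + 0.5306 + 0.3750
  = 1.4056 bits
H(B) = -[(1/8)·log₂(1/8) + (5/8)·log₂(5/8) + (1/4)·log₂(1/4)]
  = 0.3750 + 0.4238 + 0.5000
  = 1.2988 bits
H(A,B) = -[(3/8)·log₂(3/8) + (1/8)·log₂(1/8) + (1/8)·log₂(1/8) + (1/4)·log₂(1/4) + (1/8)·log₂(1/8)]
  = 0.5306 + 0.3750 + 0.3750 + 0.5000 + 0.3750
  = 2.1556 bits

I(A;B) = H(A) + H(B) - H(A,B)
  = 1.4056 + 1.2988 - 2.1556
  = 0.5488 bits

False. I(A;B) = 0.5488 bits, which is ≤ 1.0 bits.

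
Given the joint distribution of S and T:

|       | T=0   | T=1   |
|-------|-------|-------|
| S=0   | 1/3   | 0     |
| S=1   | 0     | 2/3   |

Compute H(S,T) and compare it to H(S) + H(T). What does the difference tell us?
Marginal P(S) (row sums):
  P(S=0) = 1/3 + 0 = 1/3
  P(S=1) = 0 + 2/3 = 2/3
Marginal P(T) (column sums):
  P(T=0) = 1/3 + 0 = 1/3
  P(T=1) = 0 + 2/3 = 2/3

H(S,T) = -[(1/3)·log₂(1/3) + (2/3)·log₂(2/3)]
  = 0.5283 + 0.3900
  = 0.9183 bits
H(S) = -[(1/3)·log₂(1/3) + (2/3)·log₂(2/3)]
  = 0.5283 + 0.3900
  = 0.9183 bits
H(T) = -[(1/3)·log₂(1/3) + (2/3)·log₂(2/3)]
  = 0.5283 + 0.3900
  = 0.9183 bits

H(S) + H(T) = 0.9183 + 0.9183 = 1.8366 bits
Difference: H(S) + H(T) - H(S,T) = 1.8366 - 0.9183 = 0.9183 bits = I(S;T)

The difference is the mutual information; it is positive here, so S and T are dependent (knowing one reduces uncertainty about the other by 0.9183 bits).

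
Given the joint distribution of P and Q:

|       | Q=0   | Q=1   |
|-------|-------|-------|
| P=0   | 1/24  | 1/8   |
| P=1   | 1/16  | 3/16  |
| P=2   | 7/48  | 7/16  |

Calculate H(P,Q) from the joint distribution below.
H(P,Q) = -Σ P(P,Q) log₂ P(P,Q), summed over the non-zero cells:
H(P,Q) = -[(1/24)·log₂(1/24) + (1/8)·log₂(1/8) + (1/16)·log₂(1/16) + (3/16)·log₂(3/16) + (7/48)·log₂(7/48) + (7/16)·log₂(7/16)]
  = 0.1910 + 0.3750 + 0.2500 + 0.4528 + 0.4051 + 0.5218
  = 2.1957 bits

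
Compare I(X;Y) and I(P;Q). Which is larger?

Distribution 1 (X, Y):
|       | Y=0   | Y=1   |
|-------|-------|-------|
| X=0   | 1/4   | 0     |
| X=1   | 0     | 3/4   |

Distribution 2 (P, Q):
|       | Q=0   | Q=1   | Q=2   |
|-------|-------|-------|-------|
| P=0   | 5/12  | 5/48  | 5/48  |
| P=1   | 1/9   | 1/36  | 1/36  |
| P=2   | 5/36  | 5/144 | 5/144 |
Distribution 1 (X, Y):
Marginal P(X) (row sums):
  P(X=0) = 1/4 + 0 = 1/4
  P(X=1) = 0 + 3/4 = 3/4
Marginal P(Y) (column sums):
  P(Y=0) = 1/4 + 0 = 1/4
  P(Y=1) = 0 + 3/4 = 3/4

H(X) = -[(1/4)·log₂(1/4) + (3/4)·log₂(3/4)]
  = 0.5000 + 0.3113
  = 0.8113 bits
H(Y) = -[(1/4)·log₂(1/4) + (3/4)·log₂(3/4)]
  = 0.5000 + 0.3113
  = 0.8113 bits
H(X,Y) = -[(1/4)·log₂(1/4) + (3/4)·log₂(3/4)]
  = 0.5000 + 0.3113
  = 0.8113 bits

I(X;Y) = H(X) + H(Y) - H(X,Y)
  = 0.8113 + 0.8113 - 0.8113
  = 0.8113 bits

Distribution 2 (P, Q):
Marginal P(P) (row sums):
  P(P=0) = 5/12 + 5/48 + 5/48 = 5/8
  P(P=1) = 1/9 + 1/36 + 1/36 = 1/6
  P(P=2) = 5/36 + 5/144 + 5/144 = 5/24
Marginal P(Q) (column sums):
  P(Q=0) = 5/12 + 1/9 + 5/36 = 2/3
  P(Q=1) = 5/48 + 1/36 + 5/144 = 1/6
  P(Q=2) = 5/48 + 1/36 + 5/144 = 1/6

H(P) = -[(5/8)·log₂(5/8) + (1/6)·log₂(1/6) + (5/24)·log₂(5/24)]
  = 0.4238 + 0.4308 + 0.4715
  = 1.3261 bits
H(Q) = -[(2/3)·log₂(2/3) + (1/6)·log₂(1/6) + (1/6)·log₂(1/6)]
  = 0.3900 + 0.4308 + 0.4308
  = 1.2516 bits
H(P,Q) = -[(5/12)·log₂(5/12) + (5/48)·log₂(5/48) + (5/48)·log₂(5/48) + (1/9)·log₂(1/9) + (1/36)·log₂(1/36) + (1/36)·log₂(1/36) + (5/36)·log₂(5/36) + (5/144)·log₂(5/144) + (5/144)·log₂(5/144)]
  = 0.5263 + 0.3399 + 0.3399 + 0.3522 + 0.1436 + 0.1436 + 0.3956 + 0.1683 + 0.1683
  = 2.5777 bits

I(P;Q) = H(P) + H(Q) - H(P,Q)
  = 1.3261 + 1.2516 - 2.5777
  = 0.0000 bits

I(X;Y) = 0.8113 bits > I(P;Q) = 0.0000 bits, so (X, Y) has the higher mutual information (stronger dependence).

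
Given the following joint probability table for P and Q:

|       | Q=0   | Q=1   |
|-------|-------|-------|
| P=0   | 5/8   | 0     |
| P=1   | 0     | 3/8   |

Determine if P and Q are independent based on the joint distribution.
Marginal P(P) (row sums):
  P(P=0) = 5/8 + 0 = 5/8
  P(P=1) = 0 + 3/8 = 3/8
Marginal P(Q) (column sums):
  P(Q=0) = 5/8 + 0 = 5/8
  P(Q=1) = 0 + 3/8 = 3/8

P and Q are independent iff P(P=i,Q=j) = P(P=i)·P(Q=j) for every cell.
  P(P=0)·P(Q=0) = 5/8 × 5/8 = 25/64, but P(P=0,Q=0) = 5/8 ✗

No, P and Q are not independent. Quantitatively, I(P;Q) > 0:

H(P) = -[(5/8)·log₂(5/8) + (3/8)·log₂(3/8)]
  = 0.4238 + 0.5306
  = 0.9544 bits
H(Q) = -[(5/8)·log₂(5/8) + (3/8)·log₂(3/8)]
  = 0.4238 + 0.5306
  = 0.9544 bits
H(P,Q) = -[(5/8)·log₂(5/8) + (3/8)·log₂(3/8)]
  = 0.4238 + 0.5306
  = 0.9544 bits
I(P;Q) = H(P) + H(Q) - H(P,Q) = 0.9544 + 0.9544 - 0.9544 = 0.9544 bits > 0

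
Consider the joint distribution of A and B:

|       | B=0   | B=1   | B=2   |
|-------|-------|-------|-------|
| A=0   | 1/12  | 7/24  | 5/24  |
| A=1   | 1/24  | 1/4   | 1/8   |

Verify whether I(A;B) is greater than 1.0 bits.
Marginal P(A) (row sums):
  P(A=0) = 1/12 + 7/24 + 5/24 = 7/12
  P(A=1) = 1/24 + 1/4 + 1/8 = 5/12
Marginal P(B) (column sums):
  P(B=0) = 1/12 + 1/24 = 1/8
  P(B=1) = 7/24 + 1/4 = 13/24
  P(B=2) = 5/24 + 1/8 = 1/3

H(A) = -[(7/12)·log₂(7/12) + (5/12)·log₂(5/12)]
  = 0.4536 + 0.5263
  = 0.9799 bits
H(B) = -[(1/8)·log₂(1/8) + (13/24)·log₂(13/24) + (1/3)·log₂(1/3)]
  = 0.3750 + 0.4791 + 0.5283
  = 1.3824 bits
H(A,B) = -[(1/12)·log₂(1/12) + (7/24)·log₂(7/24) + (5/24)·log₂(5/24) + (1/24)·log₂(1/24) + (1/4)·log₂(1/4) + (1/8)·log₂(1/8)]
  = 0.2987 + 0.5185 + 0.4715 + 0.1910 + 0.5000 + 0.3750
  = 2.3547 bits

I(A;B) = H(A) + H(B) - H(A,B)
  = 0.9799 + 1.3824 - 2.3547
  = 0.0076 bits

No. I(A;B) = 0.0076 bits, which is ≤ 1.0 bits.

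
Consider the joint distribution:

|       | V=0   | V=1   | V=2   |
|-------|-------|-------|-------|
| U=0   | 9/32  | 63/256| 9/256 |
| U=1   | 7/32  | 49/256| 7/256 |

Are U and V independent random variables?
Marginal P(U) (row sums):
  P(U=0) = 9/32 + 63/256 + 9/256 = 9/16
  P(U=1) = 7/32 + 49/256 + 7/256 = 7/16
Marginal P(V) (column sums):
  P(V=0) = 9/32 + 7/32 = 1/2
  P(V=1) = 63/256 + 49/256 = 7/16
  P(V=2) = 9/256 + 7/256 = 1/16

U and V are independent iff P(U=i,V=j) = P(U=i)·P(V=j) for every cell.
  P(U=0)·P(V=0) = 9/16 × 1/2 = 9/32 = P(U=0,V=0) ✓
  P(U=0)·P(V=1) = 9/16 × 7/16 = 63/256 = P(U=0,V=1) ✓
  P(U=0)·P(V=2) = 9/16 × 1/16 = 9/256 = P(U=0,V=2) ✓
  P(U=1)·P(V=0) = 7/16 × 1/2 = 7/32 = P(U=1,V=0) ✓
  P(U=1)·P(V=1) = 7/16 × 7/16 = 49/256 = P(U=1,V=1) ✓
  P(U=1)·P(V=2) = 7/16 × 1/16 = 7/256 = P(U=1,V=2) ✓

Yes, U and V are independent: every cell factors, so I(U;V) = 0 bits.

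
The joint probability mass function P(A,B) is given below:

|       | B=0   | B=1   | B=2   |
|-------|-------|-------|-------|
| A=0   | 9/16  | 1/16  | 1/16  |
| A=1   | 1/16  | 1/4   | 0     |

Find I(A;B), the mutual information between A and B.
Marginal P(A) (row sums):
  P(A=0) = 9/16 + 1/16 + 1/16 = 11/16
  P(A=1) = 1/16 + 1/4 + 0 = 5/16
Marginal P(B) (column sums):
  P(B=0) = 9/16 + 1/16 = 5/8
  P(B=1) = 1/16 + 1/4 = 5/16
  P(B=2) = 1/16 + 0 = 1/16

H(A) = -[(11/16)·log₂(11/16) + (5/16)·log₂(5/16)]
  = 0.3716 + 0.5244
  = 0.8960 bits
H(B) = -[(5/8)·log₂(5/8) + (5/16)·log₂(5/16) + (1/16)·log₂(1/16)]
  = 0.4238 + 0.5244 + 0.2500
  = 1.1982 bits
H(A,B) = -[(9/16)·log₂(9/16) + (1/16)·log₂(1/16) + (1/16)·log₂(1/16) + (1/16)·log₂(1/16) + (1/4)·log₂(1/4)]
  = 0.4669 + 0.2500 + 0.2500 + 0.2500 + 0.5000
  = 1.7169 bits

I(A;B) = H(A) + H(B) - H(A,B)
  = 0.8960 + 1.1982 - 1.7169
  = 0.3773 bits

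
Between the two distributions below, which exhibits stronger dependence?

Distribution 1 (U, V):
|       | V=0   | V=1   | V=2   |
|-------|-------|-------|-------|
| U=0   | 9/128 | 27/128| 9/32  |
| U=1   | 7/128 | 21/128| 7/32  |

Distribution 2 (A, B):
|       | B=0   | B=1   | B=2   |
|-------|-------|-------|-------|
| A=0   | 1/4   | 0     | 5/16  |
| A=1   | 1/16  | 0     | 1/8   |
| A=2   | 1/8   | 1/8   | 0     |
Distribution 1 (U, V):
Marginal P(U) (row sums):
  P(U=0) = 9/128 + 27/128 + 9/32 = 9/16
  P(U=1) = 7/128 + 21/128 + 7/32 = 7/16
Marginal P(V) (column sums):
  P(V=0) = 9/128 + 7/128 = 1/8
  P(V=1) = 27/128 + 21/128 = 3/8
  P(V=2) = 9/32 + 7/32 = 1/2

H(U) = -[(9/16)·log₂(9/16) + (7/16)·log₂(7/16)]
  = 0.4669 + 0.5218
  = 0.9887 bits
H(V) = -[(1/8)·log₂(1/8) + (3/8)·log₂(3/8) + (1/2)·log₂(1/2)]
  = 0.3750 + 0.5306 + 0.5000
  = 1.4056 bits
H(U,V) = -[(9/128)·log₂(9/128) + (27/128)·log₂(27/128) + (9/32)·log₂(9/32) + (7/128)·log₂(7/128) + (21/128)·log₂(21/128) + (7/32)·log₂(7/32)]
  = 0.2693 + 0.4736 + 0.5147 + 0.2293 + 0.4278 + 0.4796
  = 2.3943 bits

I(U;V) = H(U) + H(V) - H(U,V)
  = 0.9887 + 1.4056 - 2.3943
  = 0.0000 bits

Distribution 2 (A, B):
Marginal P(A) (row sums):
  P(A=0) = 1/4 + 0 + 5/16 = 9/16
  P(A=1) = 1/16 + 0 + 1/8 = 3/16
  P(A=2) = 1/8 + 1/8 + 0 = 1/4
Marginal P(B) (column sums):
  P(B=0) = 1/4 + 1/16 + 1/8 = 7/16
  P(B=1) = 0 + 0 + 1/8 = 1/8
  P(B=2) = 5/16 + 1/8 + 0 = 7/16

H(A) = -[(9/16)·log₂(9/16) + (3/16)·log₂(3/16) + (1/4)·log₂(1/4)]
  = 0.4669 + 0.4528 + 0.5000
  = 1.4197 bits
H(B) = -[(7/16)·log₂(7/16) + (1/8)·log₂(1/8) + (7/16)·log₂(7/16)]
  = 0.5218 + 0.3750 + 0.5218
  = 1.4186 bits
H(A,B) = -[(1/4)·log₂(1/4) + (5/16)·log₂(5/16) + (1/16)·log₂(1/16) + (1/8)·log₂(1/8) + (1/8)·log₂(1/8) + (1/8)·log₂(1/8)]
  = 0.5000 + 0.5244 + 0.2500 + 0.3750 + 0.3750 + 0.3750
  = 2.3994 bits

I(A;B) = H(A) + H(B) - H(A,B)
  = 1.4197 + 1.4186 - 2.3994
  = 0.4389 bits

I(A;B) = 0.4389 bits > I(U;V) = 0.0000 bits, so (A, B) has the higher mutual information (stronger dependence).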